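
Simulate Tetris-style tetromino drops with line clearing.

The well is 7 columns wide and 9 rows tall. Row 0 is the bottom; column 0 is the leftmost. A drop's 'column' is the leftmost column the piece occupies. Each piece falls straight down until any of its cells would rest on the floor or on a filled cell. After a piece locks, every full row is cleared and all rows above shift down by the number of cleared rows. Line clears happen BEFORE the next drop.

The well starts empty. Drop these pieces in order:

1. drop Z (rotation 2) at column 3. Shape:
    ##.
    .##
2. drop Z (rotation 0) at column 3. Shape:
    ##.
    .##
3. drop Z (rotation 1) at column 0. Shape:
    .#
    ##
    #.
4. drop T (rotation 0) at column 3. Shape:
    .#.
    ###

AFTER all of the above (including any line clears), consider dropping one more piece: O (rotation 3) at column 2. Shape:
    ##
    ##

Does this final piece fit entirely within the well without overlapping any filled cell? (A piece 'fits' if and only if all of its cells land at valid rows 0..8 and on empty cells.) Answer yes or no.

Drop 1: Z rot2 at col 3 lands with bottom-row=0; cleared 0 line(s) (total 0); column heights now [0 0 0 2 2 1 0], max=2
Drop 2: Z rot0 at col 3 lands with bottom-row=2; cleared 0 line(s) (total 0); column heights now [0 0 0 4 4 3 0], max=4
Drop 3: Z rot1 at col 0 lands with bottom-row=0; cleared 0 line(s) (total 0); column heights now [2 3 0 4 4 3 0], max=4
Drop 4: T rot0 at col 3 lands with bottom-row=4; cleared 0 line(s) (total 0); column heights now [2 3 0 5 6 5 0], max=6
Test piece O rot3 at col 2 (width 2): heights before test = [2 3 0 5 6 5 0]; fits = True

Answer: yes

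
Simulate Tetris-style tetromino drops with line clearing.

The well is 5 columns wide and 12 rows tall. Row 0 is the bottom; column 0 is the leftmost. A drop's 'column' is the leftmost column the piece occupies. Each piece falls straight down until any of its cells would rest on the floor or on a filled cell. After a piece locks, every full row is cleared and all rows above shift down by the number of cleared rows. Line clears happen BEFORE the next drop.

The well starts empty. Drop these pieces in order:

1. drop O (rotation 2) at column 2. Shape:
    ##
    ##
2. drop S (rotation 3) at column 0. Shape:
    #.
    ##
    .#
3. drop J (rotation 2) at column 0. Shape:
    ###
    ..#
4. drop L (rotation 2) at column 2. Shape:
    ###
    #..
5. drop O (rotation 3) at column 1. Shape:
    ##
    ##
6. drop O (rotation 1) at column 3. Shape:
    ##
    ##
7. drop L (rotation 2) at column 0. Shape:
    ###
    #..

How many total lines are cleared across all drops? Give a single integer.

Answer: 1

Derivation:
Drop 1: O rot2 at col 2 lands with bottom-row=0; cleared 0 line(s) (total 0); column heights now [0 0 2 2 0], max=2
Drop 2: S rot3 at col 0 lands with bottom-row=0; cleared 0 line(s) (total 0); column heights now [3 2 2 2 0], max=3
Drop 3: J rot2 at col 0 lands with bottom-row=2; cleared 0 line(s) (total 0); column heights now [4 4 4 2 0], max=4
Drop 4: L rot2 at col 2 lands with bottom-row=4; cleared 0 line(s) (total 0); column heights now [4 4 6 6 6], max=6
Drop 5: O rot3 at col 1 lands with bottom-row=6; cleared 0 line(s) (total 0); column heights now [4 8 8 6 6], max=8
Drop 6: O rot1 at col 3 lands with bottom-row=6; cleared 0 line(s) (total 0); column heights now [4 8 8 8 8], max=8
Drop 7: L rot2 at col 0 lands with bottom-row=7; cleared 1 line(s) (total 1); column heights now [8 8 8 7 7], max=8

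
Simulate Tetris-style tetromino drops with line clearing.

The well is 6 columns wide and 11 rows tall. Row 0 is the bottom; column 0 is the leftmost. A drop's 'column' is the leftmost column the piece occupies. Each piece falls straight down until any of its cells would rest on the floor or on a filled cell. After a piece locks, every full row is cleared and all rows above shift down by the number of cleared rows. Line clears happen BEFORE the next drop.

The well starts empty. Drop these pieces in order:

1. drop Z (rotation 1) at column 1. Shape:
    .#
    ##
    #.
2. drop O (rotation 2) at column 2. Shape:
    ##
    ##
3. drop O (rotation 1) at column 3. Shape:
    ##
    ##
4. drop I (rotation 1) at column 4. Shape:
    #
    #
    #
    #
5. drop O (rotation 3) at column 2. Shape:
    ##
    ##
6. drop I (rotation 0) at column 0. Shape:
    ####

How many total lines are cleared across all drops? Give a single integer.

Drop 1: Z rot1 at col 1 lands with bottom-row=0; cleared 0 line(s) (total 0); column heights now [0 2 3 0 0 0], max=3
Drop 2: O rot2 at col 2 lands with bottom-row=3; cleared 0 line(s) (total 0); column heights now [0 2 5 5 0 0], max=5
Drop 3: O rot1 at col 3 lands with bottom-row=5; cleared 0 line(s) (total 0); column heights now [0 2 5 7 7 0], max=7
Drop 4: I rot1 at col 4 lands with bottom-row=7; cleared 0 line(s) (total 0); column heights now [0 2 5 7 11 0], max=11
Drop 5: O rot3 at col 2 lands with bottom-row=7; cleared 0 line(s) (total 0); column heights now [0 2 9 9 11 0], max=11
Drop 6: I rot0 at col 0 lands with bottom-row=9; cleared 0 line(s) (total 0); column heights now [10 10 10 10 11 0], max=11

Answer: 0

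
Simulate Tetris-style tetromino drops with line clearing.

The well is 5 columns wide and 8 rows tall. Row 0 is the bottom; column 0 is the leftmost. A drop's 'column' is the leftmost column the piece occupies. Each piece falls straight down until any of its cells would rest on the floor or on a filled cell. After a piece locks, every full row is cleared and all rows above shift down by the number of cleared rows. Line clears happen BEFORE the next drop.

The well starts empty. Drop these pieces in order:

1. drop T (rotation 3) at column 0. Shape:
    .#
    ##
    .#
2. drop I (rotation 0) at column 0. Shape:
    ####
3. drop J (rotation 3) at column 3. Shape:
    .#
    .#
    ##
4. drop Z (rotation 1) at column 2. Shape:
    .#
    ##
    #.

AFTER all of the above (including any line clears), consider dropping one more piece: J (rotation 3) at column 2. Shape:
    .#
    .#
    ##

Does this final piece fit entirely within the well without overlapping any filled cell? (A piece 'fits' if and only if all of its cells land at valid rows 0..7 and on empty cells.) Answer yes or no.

Drop 1: T rot3 at col 0 lands with bottom-row=0; cleared 0 line(s) (total 0); column heights now [2 3 0 0 0], max=3
Drop 2: I rot0 at col 0 lands with bottom-row=3; cleared 0 line(s) (total 0); column heights now [4 4 4 4 0], max=4
Drop 3: J rot3 at col 3 lands with bottom-row=4; cleared 0 line(s) (total 0); column heights now [4 4 4 5 7], max=7
Drop 4: Z rot1 at col 2 lands with bottom-row=4; cleared 0 line(s) (total 0); column heights now [4 4 6 7 7], max=7
Test piece J rot3 at col 2 (width 2): heights before test = [4 4 6 7 7]; fits = False

Answer: no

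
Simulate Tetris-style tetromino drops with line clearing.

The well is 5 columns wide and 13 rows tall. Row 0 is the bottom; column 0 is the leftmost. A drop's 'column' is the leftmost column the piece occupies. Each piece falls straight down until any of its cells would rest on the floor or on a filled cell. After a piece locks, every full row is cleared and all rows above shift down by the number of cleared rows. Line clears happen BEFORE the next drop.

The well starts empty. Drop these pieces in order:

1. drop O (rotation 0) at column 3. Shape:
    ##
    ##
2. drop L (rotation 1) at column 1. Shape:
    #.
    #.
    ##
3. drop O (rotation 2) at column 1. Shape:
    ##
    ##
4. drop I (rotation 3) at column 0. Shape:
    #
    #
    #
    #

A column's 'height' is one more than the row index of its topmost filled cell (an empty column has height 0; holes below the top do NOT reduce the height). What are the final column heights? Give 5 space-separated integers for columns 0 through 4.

Drop 1: O rot0 at col 3 lands with bottom-row=0; cleared 0 line(s) (total 0); column heights now [0 0 0 2 2], max=2
Drop 2: L rot1 at col 1 lands with bottom-row=0; cleared 0 line(s) (total 0); column heights now [0 3 1 2 2], max=3
Drop 3: O rot2 at col 1 lands with bottom-row=3; cleared 0 line(s) (total 0); column heights now [0 5 5 2 2], max=5
Drop 4: I rot3 at col 0 lands with bottom-row=0; cleared 1 line(s) (total 1); column heights now [3 4 4 1 1], max=4

Answer: 3 4 4 1 1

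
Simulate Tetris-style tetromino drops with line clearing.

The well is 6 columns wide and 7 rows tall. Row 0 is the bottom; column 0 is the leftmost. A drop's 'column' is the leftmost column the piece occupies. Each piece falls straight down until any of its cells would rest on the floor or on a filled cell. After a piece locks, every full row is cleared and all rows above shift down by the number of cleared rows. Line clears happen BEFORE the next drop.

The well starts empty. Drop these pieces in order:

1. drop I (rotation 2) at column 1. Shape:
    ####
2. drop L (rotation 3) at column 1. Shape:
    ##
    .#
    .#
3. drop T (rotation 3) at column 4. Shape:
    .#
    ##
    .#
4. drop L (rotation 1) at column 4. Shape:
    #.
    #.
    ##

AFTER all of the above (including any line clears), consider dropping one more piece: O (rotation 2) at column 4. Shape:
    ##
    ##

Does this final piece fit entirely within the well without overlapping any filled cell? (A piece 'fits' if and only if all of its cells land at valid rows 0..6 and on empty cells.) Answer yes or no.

Drop 1: I rot2 at col 1 lands with bottom-row=0; cleared 0 line(s) (total 0); column heights now [0 1 1 1 1 0], max=1
Drop 2: L rot3 at col 1 lands with bottom-row=1; cleared 0 line(s) (total 0); column heights now [0 4 4 1 1 0], max=4
Drop 3: T rot3 at col 4 lands with bottom-row=0; cleared 0 line(s) (total 0); column heights now [0 4 4 1 2 3], max=4
Drop 4: L rot1 at col 4 lands with bottom-row=3; cleared 0 line(s) (total 0); column heights now [0 4 4 1 6 4], max=6
Test piece O rot2 at col 4 (width 2): heights before test = [0 4 4 1 6 4]; fits = False

Answer: no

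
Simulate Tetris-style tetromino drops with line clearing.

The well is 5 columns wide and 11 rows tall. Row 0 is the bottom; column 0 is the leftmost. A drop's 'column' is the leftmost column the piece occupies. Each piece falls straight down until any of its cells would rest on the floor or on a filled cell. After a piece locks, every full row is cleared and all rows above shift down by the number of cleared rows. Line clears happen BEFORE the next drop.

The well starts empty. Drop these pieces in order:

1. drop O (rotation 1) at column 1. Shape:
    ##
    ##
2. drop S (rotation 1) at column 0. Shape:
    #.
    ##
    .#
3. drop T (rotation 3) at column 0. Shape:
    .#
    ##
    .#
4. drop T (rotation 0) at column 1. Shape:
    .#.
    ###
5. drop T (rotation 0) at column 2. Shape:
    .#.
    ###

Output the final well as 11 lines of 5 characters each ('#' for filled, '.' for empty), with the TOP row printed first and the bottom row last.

Drop 1: O rot1 at col 1 lands with bottom-row=0; cleared 0 line(s) (total 0); column heights now [0 2 2 0 0], max=2
Drop 2: S rot1 at col 0 lands with bottom-row=2; cleared 0 line(s) (total 0); column heights now [5 4 2 0 0], max=5
Drop 3: T rot3 at col 0 lands with bottom-row=4; cleared 0 line(s) (total 0); column heights now [6 7 2 0 0], max=7
Drop 4: T rot0 at col 1 lands with bottom-row=7; cleared 0 line(s) (total 0); column heights now [6 8 9 8 0], max=9
Drop 5: T rot0 at col 2 lands with bottom-row=9; cleared 0 line(s) (total 0); column heights now [6 8 10 11 10], max=11

Answer: ...#.
..###
..#..
.###.
.#...
##...
##...
##...
.#...
.##..
.##..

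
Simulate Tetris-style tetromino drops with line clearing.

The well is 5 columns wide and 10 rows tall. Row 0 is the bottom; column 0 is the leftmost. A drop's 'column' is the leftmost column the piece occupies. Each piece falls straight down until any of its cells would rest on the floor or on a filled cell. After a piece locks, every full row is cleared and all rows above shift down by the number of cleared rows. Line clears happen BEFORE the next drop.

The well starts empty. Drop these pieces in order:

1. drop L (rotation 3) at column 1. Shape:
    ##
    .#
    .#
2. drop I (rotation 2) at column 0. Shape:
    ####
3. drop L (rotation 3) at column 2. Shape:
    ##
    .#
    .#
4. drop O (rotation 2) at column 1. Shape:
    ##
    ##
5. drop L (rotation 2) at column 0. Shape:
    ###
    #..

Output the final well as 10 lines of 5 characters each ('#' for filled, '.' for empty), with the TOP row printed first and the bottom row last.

Drop 1: L rot3 at col 1 lands with bottom-row=0; cleared 0 line(s) (total 0); column heights now [0 3 3 0 0], max=3
Drop 2: I rot2 at col 0 lands with bottom-row=3; cleared 0 line(s) (total 0); column heights now [4 4 4 4 0], max=4
Drop 3: L rot3 at col 2 lands with bottom-row=4; cleared 0 line(s) (total 0); column heights now [4 4 7 7 0], max=7
Drop 4: O rot2 at col 1 lands with bottom-row=7; cleared 0 line(s) (total 0); column heights now [4 9 9 7 0], max=9
Drop 5: L rot2 at col 0 lands with bottom-row=8; cleared 0 line(s) (total 0); column heights now [10 10 10 7 0], max=10

Answer: ###..
###..
.##..
..##.
...#.
...#.
####.
.##..
..#..
..#..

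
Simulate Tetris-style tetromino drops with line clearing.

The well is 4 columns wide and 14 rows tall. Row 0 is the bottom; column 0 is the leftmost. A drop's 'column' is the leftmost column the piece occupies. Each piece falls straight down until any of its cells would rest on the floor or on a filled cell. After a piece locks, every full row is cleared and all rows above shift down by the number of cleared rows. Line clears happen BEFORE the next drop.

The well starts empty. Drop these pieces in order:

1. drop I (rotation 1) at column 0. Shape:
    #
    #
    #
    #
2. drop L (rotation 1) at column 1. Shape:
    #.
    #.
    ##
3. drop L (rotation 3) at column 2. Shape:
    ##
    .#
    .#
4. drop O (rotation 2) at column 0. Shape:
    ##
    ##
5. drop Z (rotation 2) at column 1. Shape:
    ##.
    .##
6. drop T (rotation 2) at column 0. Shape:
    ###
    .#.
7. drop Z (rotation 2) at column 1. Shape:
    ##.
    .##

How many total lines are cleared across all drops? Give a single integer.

Answer: 3

Derivation:
Drop 1: I rot1 at col 0 lands with bottom-row=0; cleared 0 line(s) (total 0); column heights now [4 0 0 0], max=4
Drop 2: L rot1 at col 1 lands with bottom-row=0; cleared 0 line(s) (total 0); column heights now [4 3 1 0], max=4
Drop 3: L rot3 at col 2 lands with bottom-row=0; cleared 2 line(s) (total 2); column heights now [2 1 0 1], max=2
Drop 4: O rot2 at col 0 lands with bottom-row=2; cleared 0 line(s) (total 2); column heights now [4 4 0 1], max=4
Drop 5: Z rot2 at col 1 lands with bottom-row=3; cleared 1 line(s) (total 3); column heights now [3 4 4 1], max=4
Drop 6: T rot2 at col 0 lands with bottom-row=4; cleared 0 line(s) (total 3); column heights now [6 6 6 1], max=6
Drop 7: Z rot2 at col 1 lands with bottom-row=6; cleared 0 line(s) (total 3); column heights now [6 8 8 7], max=8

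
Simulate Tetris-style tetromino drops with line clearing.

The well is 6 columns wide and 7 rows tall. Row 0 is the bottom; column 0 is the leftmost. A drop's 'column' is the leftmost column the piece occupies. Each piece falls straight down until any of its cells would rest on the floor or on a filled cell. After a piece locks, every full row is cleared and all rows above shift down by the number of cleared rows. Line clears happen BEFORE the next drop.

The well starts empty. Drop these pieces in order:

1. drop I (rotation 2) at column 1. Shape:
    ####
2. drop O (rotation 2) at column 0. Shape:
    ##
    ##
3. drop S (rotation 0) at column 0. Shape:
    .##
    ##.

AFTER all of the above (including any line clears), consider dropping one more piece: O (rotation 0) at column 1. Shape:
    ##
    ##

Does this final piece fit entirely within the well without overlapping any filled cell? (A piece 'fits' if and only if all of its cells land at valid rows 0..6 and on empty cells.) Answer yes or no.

Answer: yes

Derivation:
Drop 1: I rot2 at col 1 lands with bottom-row=0; cleared 0 line(s) (total 0); column heights now [0 1 1 1 1 0], max=1
Drop 2: O rot2 at col 0 lands with bottom-row=1; cleared 0 line(s) (total 0); column heights now [3 3 1 1 1 0], max=3
Drop 3: S rot0 at col 0 lands with bottom-row=3; cleared 0 line(s) (total 0); column heights now [4 5 5 1 1 0], max=5
Test piece O rot0 at col 1 (width 2): heights before test = [4 5 5 1 1 0]; fits = True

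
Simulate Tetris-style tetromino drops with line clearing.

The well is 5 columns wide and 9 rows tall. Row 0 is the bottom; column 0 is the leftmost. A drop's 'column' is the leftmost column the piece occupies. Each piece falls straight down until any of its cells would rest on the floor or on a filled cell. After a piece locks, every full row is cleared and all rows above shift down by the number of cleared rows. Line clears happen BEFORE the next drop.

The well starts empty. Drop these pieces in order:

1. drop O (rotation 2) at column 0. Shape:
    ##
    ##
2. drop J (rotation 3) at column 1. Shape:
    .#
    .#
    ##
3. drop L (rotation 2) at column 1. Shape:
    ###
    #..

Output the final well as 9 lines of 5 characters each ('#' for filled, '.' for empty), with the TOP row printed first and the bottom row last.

Answer: .....
.....
.....
.###.
.##..
..#..
.##..
##...
##...

Derivation:
Drop 1: O rot2 at col 0 lands with bottom-row=0; cleared 0 line(s) (total 0); column heights now [2 2 0 0 0], max=2
Drop 2: J rot3 at col 1 lands with bottom-row=2; cleared 0 line(s) (total 0); column heights now [2 3 5 0 0], max=5
Drop 3: L rot2 at col 1 lands with bottom-row=4; cleared 0 line(s) (total 0); column heights now [2 6 6 6 0], max=6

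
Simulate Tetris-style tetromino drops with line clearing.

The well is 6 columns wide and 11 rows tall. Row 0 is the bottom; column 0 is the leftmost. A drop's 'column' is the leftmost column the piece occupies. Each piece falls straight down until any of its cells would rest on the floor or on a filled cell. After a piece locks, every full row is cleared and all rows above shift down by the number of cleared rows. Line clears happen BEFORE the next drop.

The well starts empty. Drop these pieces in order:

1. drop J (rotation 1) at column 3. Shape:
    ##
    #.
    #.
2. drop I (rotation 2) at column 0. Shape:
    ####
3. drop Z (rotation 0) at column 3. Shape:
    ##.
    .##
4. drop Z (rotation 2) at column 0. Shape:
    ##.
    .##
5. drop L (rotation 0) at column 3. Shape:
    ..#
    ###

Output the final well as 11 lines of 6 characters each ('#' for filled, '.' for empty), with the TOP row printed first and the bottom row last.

Drop 1: J rot1 at col 3 lands with bottom-row=0; cleared 0 line(s) (total 0); column heights now [0 0 0 3 3 0], max=3
Drop 2: I rot2 at col 0 lands with bottom-row=3; cleared 0 line(s) (total 0); column heights now [4 4 4 4 3 0], max=4
Drop 3: Z rot0 at col 3 lands with bottom-row=3; cleared 1 line(s) (total 1); column heights now [0 0 0 4 4 0], max=4
Drop 4: Z rot2 at col 0 lands with bottom-row=0; cleared 0 line(s) (total 1); column heights now [2 2 1 4 4 0], max=4
Drop 5: L rot0 at col 3 lands with bottom-row=4; cleared 0 line(s) (total 1); column heights now [2 2 1 5 5 6], max=6

Answer: ......
......
......
......
......
.....#
...###
...##.
...##.
##.#..
.###..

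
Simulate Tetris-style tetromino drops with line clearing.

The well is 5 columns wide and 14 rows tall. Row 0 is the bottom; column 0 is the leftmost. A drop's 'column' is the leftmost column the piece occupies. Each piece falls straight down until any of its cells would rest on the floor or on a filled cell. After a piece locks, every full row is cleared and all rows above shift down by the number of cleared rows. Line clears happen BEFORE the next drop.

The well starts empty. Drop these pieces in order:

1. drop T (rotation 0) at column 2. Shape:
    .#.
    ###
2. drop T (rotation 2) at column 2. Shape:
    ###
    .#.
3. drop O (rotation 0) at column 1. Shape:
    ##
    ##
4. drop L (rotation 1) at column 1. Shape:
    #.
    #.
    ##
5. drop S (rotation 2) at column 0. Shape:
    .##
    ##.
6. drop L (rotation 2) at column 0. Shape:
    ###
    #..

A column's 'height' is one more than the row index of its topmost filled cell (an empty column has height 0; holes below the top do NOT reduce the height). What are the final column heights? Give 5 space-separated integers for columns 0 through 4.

Answer: 12 12 12 4 4

Derivation:
Drop 1: T rot0 at col 2 lands with bottom-row=0; cleared 0 line(s) (total 0); column heights now [0 0 1 2 1], max=2
Drop 2: T rot2 at col 2 lands with bottom-row=2; cleared 0 line(s) (total 0); column heights now [0 0 4 4 4], max=4
Drop 3: O rot0 at col 1 lands with bottom-row=4; cleared 0 line(s) (total 0); column heights now [0 6 6 4 4], max=6
Drop 4: L rot1 at col 1 lands with bottom-row=6; cleared 0 line(s) (total 0); column heights now [0 9 7 4 4], max=9
Drop 5: S rot2 at col 0 lands with bottom-row=9; cleared 0 line(s) (total 0); column heights now [10 11 11 4 4], max=11
Drop 6: L rot2 at col 0 lands with bottom-row=10; cleared 0 line(s) (total 0); column heights now [12 12 12 4 4], max=12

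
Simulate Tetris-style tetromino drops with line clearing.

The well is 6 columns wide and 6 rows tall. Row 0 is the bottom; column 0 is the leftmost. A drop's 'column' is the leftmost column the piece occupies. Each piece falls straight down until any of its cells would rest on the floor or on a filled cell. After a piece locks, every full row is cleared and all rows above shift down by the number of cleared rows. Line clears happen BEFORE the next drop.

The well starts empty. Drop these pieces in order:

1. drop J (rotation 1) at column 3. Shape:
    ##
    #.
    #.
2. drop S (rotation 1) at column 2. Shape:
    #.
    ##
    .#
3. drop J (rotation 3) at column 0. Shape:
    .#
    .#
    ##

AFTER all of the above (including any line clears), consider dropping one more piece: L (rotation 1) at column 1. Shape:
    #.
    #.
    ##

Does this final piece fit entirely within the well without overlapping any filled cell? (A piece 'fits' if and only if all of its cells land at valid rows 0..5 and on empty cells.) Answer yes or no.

Drop 1: J rot1 at col 3 lands with bottom-row=0; cleared 0 line(s) (total 0); column heights now [0 0 0 3 3 0], max=3
Drop 2: S rot1 at col 2 lands with bottom-row=3; cleared 0 line(s) (total 0); column heights now [0 0 6 5 3 0], max=6
Drop 3: J rot3 at col 0 lands with bottom-row=0; cleared 0 line(s) (total 0); column heights now [1 3 6 5 3 0], max=6
Test piece L rot1 at col 1 (width 2): heights before test = [1 3 6 5 3 0]; fits = False

Answer: no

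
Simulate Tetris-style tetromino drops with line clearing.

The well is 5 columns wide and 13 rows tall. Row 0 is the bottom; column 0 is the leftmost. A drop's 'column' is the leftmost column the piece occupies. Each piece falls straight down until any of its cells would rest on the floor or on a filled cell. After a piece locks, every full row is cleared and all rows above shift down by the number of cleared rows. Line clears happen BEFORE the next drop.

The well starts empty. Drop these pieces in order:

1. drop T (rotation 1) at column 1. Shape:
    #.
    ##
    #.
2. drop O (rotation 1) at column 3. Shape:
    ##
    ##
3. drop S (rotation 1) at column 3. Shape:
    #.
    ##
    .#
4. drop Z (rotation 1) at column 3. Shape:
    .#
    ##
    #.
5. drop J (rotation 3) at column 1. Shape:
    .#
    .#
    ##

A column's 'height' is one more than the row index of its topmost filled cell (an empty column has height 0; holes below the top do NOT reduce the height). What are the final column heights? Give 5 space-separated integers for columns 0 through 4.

Answer: 0 4 6 7 8

Derivation:
Drop 1: T rot1 at col 1 lands with bottom-row=0; cleared 0 line(s) (total 0); column heights now [0 3 2 0 0], max=3
Drop 2: O rot1 at col 3 lands with bottom-row=0; cleared 0 line(s) (total 0); column heights now [0 3 2 2 2], max=3
Drop 3: S rot1 at col 3 lands with bottom-row=2; cleared 0 line(s) (total 0); column heights now [0 3 2 5 4], max=5
Drop 4: Z rot1 at col 3 lands with bottom-row=5; cleared 0 line(s) (total 0); column heights now [0 3 2 7 8], max=8
Drop 5: J rot3 at col 1 lands with bottom-row=3; cleared 0 line(s) (total 0); column heights now [0 4 6 7 8], max=8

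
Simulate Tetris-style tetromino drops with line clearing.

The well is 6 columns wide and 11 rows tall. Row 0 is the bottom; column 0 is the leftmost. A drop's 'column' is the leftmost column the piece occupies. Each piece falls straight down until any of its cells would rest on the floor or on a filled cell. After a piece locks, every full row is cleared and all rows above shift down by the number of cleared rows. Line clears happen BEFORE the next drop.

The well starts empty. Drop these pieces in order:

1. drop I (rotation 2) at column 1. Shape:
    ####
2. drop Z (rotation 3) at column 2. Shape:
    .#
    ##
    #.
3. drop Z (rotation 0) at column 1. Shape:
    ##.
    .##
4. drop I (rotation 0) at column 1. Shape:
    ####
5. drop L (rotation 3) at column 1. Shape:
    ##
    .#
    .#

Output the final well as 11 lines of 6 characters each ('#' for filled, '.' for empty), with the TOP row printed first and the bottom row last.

Answer: ......
.##...
..#...
..#...
.####.
.##...
..##..
...#..
..##..
..#...
.####.

Derivation:
Drop 1: I rot2 at col 1 lands with bottom-row=0; cleared 0 line(s) (total 0); column heights now [0 1 1 1 1 0], max=1
Drop 2: Z rot3 at col 2 lands with bottom-row=1; cleared 0 line(s) (total 0); column heights now [0 1 3 4 1 0], max=4
Drop 3: Z rot0 at col 1 lands with bottom-row=4; cleared 0 line(s) (total 0); column heights now [0 6 6 5 1 0], max=6
Drop 4: I rot0 at col 1 lands with bottom-row=6; cleared 0 line(s) (total 0); column heights now [0 7 7 7 7 0], max=7
Drop 5: L rot3 at col 1 lands with bottom-row=7; cleared 0 line(s) (total 0); column heights now [0 10 10 7 7 0], max=10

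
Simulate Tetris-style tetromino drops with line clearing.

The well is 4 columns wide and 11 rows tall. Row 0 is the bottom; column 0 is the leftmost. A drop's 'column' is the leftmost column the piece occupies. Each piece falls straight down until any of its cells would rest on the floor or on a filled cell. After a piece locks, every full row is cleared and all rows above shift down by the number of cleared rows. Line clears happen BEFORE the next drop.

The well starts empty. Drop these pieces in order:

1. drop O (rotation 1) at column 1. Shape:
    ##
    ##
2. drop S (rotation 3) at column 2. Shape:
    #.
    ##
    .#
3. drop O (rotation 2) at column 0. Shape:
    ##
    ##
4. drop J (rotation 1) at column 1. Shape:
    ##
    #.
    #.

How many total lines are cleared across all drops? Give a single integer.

Answer: 1

Derivation:
Drop 1: O rot1 at col 1 lands with bottom-row=0; cleared 0 line(s) (total 0); column heights now [0 2 2 0], max=2
Drop 2: S rot3 at col 2 lands with bottom-row=1; cleared 0 line(s) (total 0); column heights now [0 2 4 3], max=4
Drop 3: O rot2 at col 0 lands with bottom-row=2; cleared 1 line(s) (total 1); column heights now [3 3 3 2], max=3
Drop 4: J rot1 at col 1 lands with bottom-row=3; cleared 0 line(s) (total 1); column heights now [3 6 6 2], max=6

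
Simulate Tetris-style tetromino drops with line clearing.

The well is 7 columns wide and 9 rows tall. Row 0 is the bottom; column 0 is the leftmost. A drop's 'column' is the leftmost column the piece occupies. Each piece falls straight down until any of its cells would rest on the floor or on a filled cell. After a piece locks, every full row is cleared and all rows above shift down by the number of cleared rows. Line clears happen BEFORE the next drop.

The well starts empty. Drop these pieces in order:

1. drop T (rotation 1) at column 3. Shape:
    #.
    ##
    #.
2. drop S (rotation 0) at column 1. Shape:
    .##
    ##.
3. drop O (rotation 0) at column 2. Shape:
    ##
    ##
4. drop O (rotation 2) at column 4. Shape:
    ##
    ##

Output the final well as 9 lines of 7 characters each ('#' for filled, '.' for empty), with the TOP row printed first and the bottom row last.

Answer: .......
.......
.......
..##...
..##...
..####.
.#####.
...##..
...#...

Derivation:
Drop 1: T rot1 at col 3 lands with bottom-row=0; cleared 0 line(s) (total 0); column heights now [0 0 0 3 2 0 0], max=3
Drop 2: S rot0 at col 1 lands with bottom-row=2; cleared 0 line(s) (total 0); column heights now [0 3 4 4 2 0 0], max=4
Drop 3: O rot0 at col 2 lands with bottom-row=4; cleared 0 line(s) (total 0); column heights now [0 3 6 6 2 0 0], max=6
Drop 4: O rot2 at col 4 lands with bottom-row=2; cleared 0 line(s) (total 0); column heights now [0 3 6 6 4 4 0], max=6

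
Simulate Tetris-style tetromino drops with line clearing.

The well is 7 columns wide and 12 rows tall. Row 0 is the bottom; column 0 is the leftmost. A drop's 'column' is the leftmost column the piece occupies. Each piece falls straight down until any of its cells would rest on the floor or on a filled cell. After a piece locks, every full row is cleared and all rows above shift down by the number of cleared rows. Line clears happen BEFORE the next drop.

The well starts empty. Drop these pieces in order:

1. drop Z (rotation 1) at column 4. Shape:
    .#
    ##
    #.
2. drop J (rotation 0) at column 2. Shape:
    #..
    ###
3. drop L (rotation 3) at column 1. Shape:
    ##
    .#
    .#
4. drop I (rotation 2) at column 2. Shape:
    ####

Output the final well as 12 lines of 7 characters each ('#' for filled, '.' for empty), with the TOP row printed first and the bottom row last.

Answer: .......
.......
.......
.......
..####.
.##....
..#....
..#....
..#....
..####.
....##.
....#..

Derivation:
Drop 1: Z rot1 at col 4 lands with bottom-row=0; cleared 0 line(s) (total 0); column heights now [0 0 0 0 2 3 0], max=3
Drop 2: J rot0 at col 2 lands with bottom-row=2; cleared 0 line(s) (total 0); column heights now [0 0 4 3 3 3 0], max=4
Drop 3: L rot3 at col 1 lands with bottom-row=4; cleared 0 line(s) (total 0); column heights now [0 7 7 3 3 3 0], max=7
Drop 4: I rot2 at col 2 lands with bottom-row=7; cleared 0 line(s) (total 0); column heights now [0 7 8 8 8 8 0], max=8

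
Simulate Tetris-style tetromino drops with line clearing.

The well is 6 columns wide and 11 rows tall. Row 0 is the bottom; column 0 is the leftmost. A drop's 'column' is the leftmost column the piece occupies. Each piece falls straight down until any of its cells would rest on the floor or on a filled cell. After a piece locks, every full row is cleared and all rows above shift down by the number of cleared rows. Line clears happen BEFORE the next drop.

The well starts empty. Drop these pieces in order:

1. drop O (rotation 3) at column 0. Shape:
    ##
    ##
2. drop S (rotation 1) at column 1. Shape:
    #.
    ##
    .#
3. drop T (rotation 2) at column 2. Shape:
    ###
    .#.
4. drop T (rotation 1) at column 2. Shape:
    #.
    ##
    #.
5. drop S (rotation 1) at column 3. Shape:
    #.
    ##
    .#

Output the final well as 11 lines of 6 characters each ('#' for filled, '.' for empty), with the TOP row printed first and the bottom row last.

Answer: ......
......
......
...#..
..###.
..###.
..#...
.####.
.###..
###...
##....

Derivation:
Drop 1: O rot3 at col 0 lands with bottom-row=0; cleared 0 line(s) (total 0); column heights now [2 2 0 0 0 0], max=2
Drop 2: S rot1 at col 1 lands with bottom-row=1; cleared 0 line(s) (total 0); column heights now [2 4 3 0 0 0], max=4
Drop 3: T rot2 at col 2 lands with bottom-row=2; cleared 0 line(s) (total 0); column heights now [2 4 4 4 4 0], max=4
Drop 4: T rot1 at col 2 lands with bottom-row=4; cleared 0 line(s) (total 0); column heights now [2 4 7 6 4 0], max=7
Drop 5: S rot1 at col 3 lands with bottom-row=5; cleared 0 line(s) (total 0); column heights now [2 4 7 8 7 0], max=8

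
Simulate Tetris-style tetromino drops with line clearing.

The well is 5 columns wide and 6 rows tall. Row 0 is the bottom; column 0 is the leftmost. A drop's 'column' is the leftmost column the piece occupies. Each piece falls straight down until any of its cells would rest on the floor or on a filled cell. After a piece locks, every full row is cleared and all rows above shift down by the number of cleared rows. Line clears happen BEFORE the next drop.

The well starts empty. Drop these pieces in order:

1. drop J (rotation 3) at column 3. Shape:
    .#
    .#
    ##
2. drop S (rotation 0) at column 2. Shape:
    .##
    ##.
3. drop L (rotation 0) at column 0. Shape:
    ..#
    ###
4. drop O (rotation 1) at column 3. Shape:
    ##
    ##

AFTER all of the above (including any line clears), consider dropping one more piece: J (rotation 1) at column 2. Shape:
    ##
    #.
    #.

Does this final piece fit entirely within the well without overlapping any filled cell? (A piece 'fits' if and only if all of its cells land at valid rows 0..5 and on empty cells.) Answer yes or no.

Drop 1: J rot3 at col 3 lands with bottom-row=0; cleared 0 line(s) (total 0); column heights now [0 0 0 1 3], max=3
Drop 2: S rot0 at col 2 lands with bottom-row=2; cleared 0 line(s) (total 0); column heights now [0 0 3 4 4], max=4
Drop 3: L rot0 at col 0 lands with bottom-row=3; cleared 1 line(s) (total 1); column heights now [0 0 4 3 3], max=4
Drop 4: O rot1 at col 3 lands with bottom-row=3; cleared 0 line(s) (total 1); column heights now [0 0 4 5 5], max=5
Test piece J rot1 at col 2 (width 2): heights before test = [0 0 4 5 5]; fits = False

Answer: no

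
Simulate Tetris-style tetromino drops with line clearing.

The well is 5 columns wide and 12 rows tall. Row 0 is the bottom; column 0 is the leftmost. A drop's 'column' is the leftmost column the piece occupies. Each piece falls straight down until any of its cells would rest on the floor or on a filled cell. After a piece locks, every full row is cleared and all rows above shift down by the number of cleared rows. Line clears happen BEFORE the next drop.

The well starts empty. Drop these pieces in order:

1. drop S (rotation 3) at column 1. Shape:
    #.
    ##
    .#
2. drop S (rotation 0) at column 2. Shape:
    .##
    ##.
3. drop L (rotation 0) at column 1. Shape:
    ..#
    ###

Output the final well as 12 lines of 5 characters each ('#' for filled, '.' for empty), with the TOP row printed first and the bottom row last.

Answer: .....
.....
.....
.....
.....
.....
...#.
.###.
...##
.###.
.##..
..#..

Derivation:
Drop 1: S rot3 at col 1 lands with bottom-row=0; cleared 0 line(s) (total 0); column heights now [0 3 2 0 0], max=3
Drop 2: S rot0 at col 2 lands with bottom-row=2; cleared 0 line(s) (total 0); column heights now [0 3 3 4 4], max=4
Drop 3: L rot0 at col 1 lands with bottom-row=4; cleared 0 line(s) (total 0); column heights now [0 5 5 6 4], max=6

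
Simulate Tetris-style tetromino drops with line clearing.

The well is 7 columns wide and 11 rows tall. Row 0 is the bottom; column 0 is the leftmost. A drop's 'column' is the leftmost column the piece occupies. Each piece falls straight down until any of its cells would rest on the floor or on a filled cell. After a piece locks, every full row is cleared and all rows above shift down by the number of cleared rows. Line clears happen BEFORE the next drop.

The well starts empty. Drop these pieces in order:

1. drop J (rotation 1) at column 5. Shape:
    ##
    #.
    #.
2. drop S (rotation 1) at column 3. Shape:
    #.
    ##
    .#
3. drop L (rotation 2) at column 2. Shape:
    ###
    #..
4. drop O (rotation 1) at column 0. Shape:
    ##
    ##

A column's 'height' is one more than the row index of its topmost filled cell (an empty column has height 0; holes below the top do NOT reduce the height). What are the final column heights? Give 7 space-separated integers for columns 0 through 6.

Answer: 2 2 4 4 4 3 3

Derivation:
Drop 1: J rot1 at col 5 lands with bottom-row=0; cleared 0 line(s) (total 0); column heights now [0 0 0 0 0 3 3], max=3
Drop 2: S rot1 at col 3 lands with bottom-row=0; cleared 0 line(s) (total 0); column heights now [0 0 0 3 2 3 3], max=3
Drop 3: L rot2 at col 2 lands with bottom-row=2; cleared 0 line(s) (total 0); column heights now [0 0 4 4 4 3 3], max=4
Drop 4: O rot1 at col 0 lands with bottom-row=0; cleared 0 line(s) (total 0); column heights now [2 2 4 4 4 3 3], max=4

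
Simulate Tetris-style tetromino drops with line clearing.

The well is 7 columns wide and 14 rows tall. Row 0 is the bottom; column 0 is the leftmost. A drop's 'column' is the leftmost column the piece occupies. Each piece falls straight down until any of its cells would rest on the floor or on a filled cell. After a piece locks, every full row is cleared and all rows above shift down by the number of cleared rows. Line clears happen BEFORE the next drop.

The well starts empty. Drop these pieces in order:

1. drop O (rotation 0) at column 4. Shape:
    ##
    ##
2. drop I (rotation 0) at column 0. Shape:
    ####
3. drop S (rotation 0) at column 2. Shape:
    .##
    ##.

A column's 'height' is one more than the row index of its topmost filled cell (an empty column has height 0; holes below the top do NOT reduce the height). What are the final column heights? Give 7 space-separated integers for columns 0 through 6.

Drop 1: O rot0 at col 4 lands with bottom-row=0; cleared 0 line(s) (total 0); column heights now [0 0 0 0 2 2 0], max=2
Drop 2: I rot0 at col 0 lands with bottom-row=0; cleared 0 line(s) (total 0); column heights now [1 1 1 1 2 2 0], max=2
Drop 3: S rot0 at col 2 lands with bottom-row=1; cleared 0 line(s) (total 0); column heights now [1 1 2 3 3 2 0], max=3

Answer: 1 1 2 3 3 2 0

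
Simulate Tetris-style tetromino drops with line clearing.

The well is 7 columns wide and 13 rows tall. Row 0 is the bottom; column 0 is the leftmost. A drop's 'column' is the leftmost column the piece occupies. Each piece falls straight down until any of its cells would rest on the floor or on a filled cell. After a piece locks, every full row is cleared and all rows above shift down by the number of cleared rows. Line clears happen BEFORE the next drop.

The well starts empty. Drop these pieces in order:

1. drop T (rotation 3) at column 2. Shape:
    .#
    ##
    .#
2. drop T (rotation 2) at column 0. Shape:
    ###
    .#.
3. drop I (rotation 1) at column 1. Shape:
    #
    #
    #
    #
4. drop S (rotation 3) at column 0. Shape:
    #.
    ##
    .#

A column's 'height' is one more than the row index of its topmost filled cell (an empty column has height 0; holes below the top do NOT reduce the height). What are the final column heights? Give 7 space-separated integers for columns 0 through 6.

Drop 1: T rot3 at col 2 lands with bottom-row=0; cleared 0 line(s) (total 0); column heights now [0 0 2 3 0 0 0], max=3
Drop 2: T rot2 at col 0 lands with bottom-row=1; cleared 0 line(s) (total 0); column heights now [3 3 3 3 0 0 0], max=3
Drop 3: I rot1 at col 1 lands with bottom-row=3; cleared 0 line(s) (total 0); column heights now [3 7 3 3 0 0 0], max=7
Drop 4: S rot3 at col 0 lands with bottom-row=7; cleared 0 line(s) (total 0); column heights now [10 9 3 3 0 0 0], max=10

Answer: 10 9 3 3 0 0 0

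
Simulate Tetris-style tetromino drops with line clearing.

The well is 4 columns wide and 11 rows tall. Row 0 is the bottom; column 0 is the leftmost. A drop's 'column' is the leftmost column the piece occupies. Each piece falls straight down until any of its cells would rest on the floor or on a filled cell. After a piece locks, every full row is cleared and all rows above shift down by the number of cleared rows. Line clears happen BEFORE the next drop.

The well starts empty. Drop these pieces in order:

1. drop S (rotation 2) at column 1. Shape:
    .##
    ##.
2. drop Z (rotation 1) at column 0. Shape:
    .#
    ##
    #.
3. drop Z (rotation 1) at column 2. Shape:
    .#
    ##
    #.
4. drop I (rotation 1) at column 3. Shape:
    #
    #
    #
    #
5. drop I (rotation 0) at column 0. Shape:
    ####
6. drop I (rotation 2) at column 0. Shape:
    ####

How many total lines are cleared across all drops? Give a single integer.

Drop 1: S rot2 at col 1 lands with bottom-row=0; cleared 0 line(s) (total 0); column heights now [0 1 2 2], max=2
Drop 2: Z rot1 at col 0 lands with bottom-row=0; cleared 1 line(s) (total 1); column heights now [1 2 1 0], max=2
Drop 3: Z rot1 at col 2 lands with bottom-row=1; cleared 0 line(s) (total 1); column heights now [1 2 3 4], max=4
Drop 4: I rot1 at col 3 lands with bottom-row=4; cleared 0 line(s) (total 1); column heights now [1 2 3 8], max=8
Drop 5: I rot0 at col 0 lands with bottom-row=8; cleared 1 line(s) (total 2); column heights now [1 2 3 8], max=8
Drop 6: I rot2 at col 0 lands with bottom-row=8; cleared 1 line(s) (total 3); column heights now [1 2 3 8], max=8

Answer: 3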